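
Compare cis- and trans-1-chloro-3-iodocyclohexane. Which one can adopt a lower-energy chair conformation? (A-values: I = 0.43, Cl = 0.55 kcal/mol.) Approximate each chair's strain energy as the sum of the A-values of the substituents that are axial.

At 1,3 positions (parity same): cis → (e,e or a,a); trans → (a,e or e,a).
Best chair for cis: E = 0.00 kcal/mol; best chair for trans: E = 0.43 kcal/mol.
The cis isomer is lower by 0.43 kcal/mol.

cis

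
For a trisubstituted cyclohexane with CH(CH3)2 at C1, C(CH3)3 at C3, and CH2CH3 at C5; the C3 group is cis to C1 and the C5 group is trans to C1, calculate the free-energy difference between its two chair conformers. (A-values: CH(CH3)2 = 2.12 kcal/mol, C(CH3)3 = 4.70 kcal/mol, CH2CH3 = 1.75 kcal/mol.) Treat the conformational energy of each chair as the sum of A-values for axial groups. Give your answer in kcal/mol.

5.07 kcal/mol

Chair I (isopropyl axial, tert-butyl axial, ethyl equatorial): E = 6.82 kcal/mol.
Chair II (isopropyl equatorial, tert-butyl equatorial, ethyl axial): E = 1.75 kcal/mol.
ΔE = 6.82 − 1.75 = 5.07 kcal/mol; chair II is more stable.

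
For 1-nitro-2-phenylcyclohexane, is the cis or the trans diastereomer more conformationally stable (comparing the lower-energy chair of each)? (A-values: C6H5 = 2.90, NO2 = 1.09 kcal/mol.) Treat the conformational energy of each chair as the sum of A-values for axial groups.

At 1,2 positions (parity opposite): cis → (a,e or e,a); trans → (e,e or a,a).
Best chair for cis: E = 1.09 kcal/mol; best chair for trans: E = 0.00 kcal/mol.
The trans isomer is lower by 1.09 kcal/mol.

trans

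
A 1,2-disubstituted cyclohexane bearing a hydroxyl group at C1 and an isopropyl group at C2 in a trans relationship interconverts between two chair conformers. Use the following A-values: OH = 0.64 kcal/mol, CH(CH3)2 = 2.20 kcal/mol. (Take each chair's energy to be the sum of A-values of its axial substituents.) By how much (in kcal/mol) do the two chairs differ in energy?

2.84 kcal/mol

C1 and C2 have opposite parity, so for the trans isomer the two substituents are e,e in one chair and a,a in the other.
Chair I (hydroxyl axial, isopropyl axial): E = 2.84 kcal/mol.
Chair II (hydroxyl equatorial, isopropyl equatorial): E = 0.00 kcal/mol.
ΔE = 2.84 − 0.00 = 2.84 kcal/mol; chair II is more stable.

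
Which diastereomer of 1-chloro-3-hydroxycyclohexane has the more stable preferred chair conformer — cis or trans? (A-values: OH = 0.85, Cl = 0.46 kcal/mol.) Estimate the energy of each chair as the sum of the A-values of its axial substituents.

At 1,3 positions (parity same): cis → (e,e or a,a); trans → (a,e or e,a).
Best chair for cis: E = 0.00 kcal/mol; best chair for trans: E = 0.46 kcal/mol.
The cis isomer is lower by 0.46 kcal/mol.

cis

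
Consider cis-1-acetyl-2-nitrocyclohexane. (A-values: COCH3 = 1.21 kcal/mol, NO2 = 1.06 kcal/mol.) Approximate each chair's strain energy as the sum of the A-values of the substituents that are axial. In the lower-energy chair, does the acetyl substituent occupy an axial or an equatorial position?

equatorial

C1 and C2 have opposite parity, so for the cis isomer the two substituents are one axial and one equatorial in each chair.
Chair I (acetyl axial, nitro equatorial): E = 1.21 kcal/mol.
Chair II (acetyl equatorial, nitro axial): E = 1.06 kcal/mol.
Chair II is the more stable (lower-energy) conformer, and in that chair the acetyl group is equatorial.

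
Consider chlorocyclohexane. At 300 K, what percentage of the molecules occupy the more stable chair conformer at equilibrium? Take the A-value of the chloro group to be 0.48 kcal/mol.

One chair has the chloro group axial (E = 0.48 kcal/mol) and the other has it equatorial (E = 0).
ΔG = 0.48 kcal/mol between the two chairs.
K = exp(ΔG/RT) with R = 1.987×10⁻³ kcal mol⁻¹ K⁻¹ and T = 300 K gives K ≈ 2.24.
Fraction in the lower-energy chair = K/(K+1) = 69.1%.

69.1%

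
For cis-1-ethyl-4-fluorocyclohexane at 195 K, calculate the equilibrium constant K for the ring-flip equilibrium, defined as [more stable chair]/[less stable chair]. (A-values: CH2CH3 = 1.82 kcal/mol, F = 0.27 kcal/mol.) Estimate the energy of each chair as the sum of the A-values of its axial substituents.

K ≈ 54.6

C1 and C4 have opposite parity, so for the cis isomer the two substituents are one axial and one equatorial in each chair.
Chair I (ethyl axial, fluoro equatorial): E = 1.82 kcal/mol; chair II (ethyl equatorial, fluoro axial): E = 0.27 kcal/mol.
ΔG = 1.55 kcal/mol between the two chairs.
K = exp(ΔG/RT) with R = 1.987×10⁻³ kcal mol⁻¹ K⁻¹ and T = 195 K gives K ≈ 54.6.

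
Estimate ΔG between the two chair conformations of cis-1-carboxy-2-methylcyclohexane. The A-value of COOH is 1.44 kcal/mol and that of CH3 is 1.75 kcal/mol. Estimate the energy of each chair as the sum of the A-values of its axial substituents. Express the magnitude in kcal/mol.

C1 and C2 have opposite parity, so for the cis isomer the two substituents are one axial and one equatorial in each chair.
Chair I (carboxyl axial, methyl equatorial): E = 1.44 kcal/mol.
Chair II (carboxyl equatorial, methyl axial): E = 1.75 kcal/mol.
ΔE = 1.75 − 1.44 = 0.31 kcal/mol; chair I is more stable.

0.31 kcal/mol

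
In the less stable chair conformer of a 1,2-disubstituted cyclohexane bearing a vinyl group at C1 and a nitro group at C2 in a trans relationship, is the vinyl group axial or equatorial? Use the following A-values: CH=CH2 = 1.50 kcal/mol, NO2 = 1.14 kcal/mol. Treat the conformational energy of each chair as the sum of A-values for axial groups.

axial

C1 and C2 have opposite parity, so for the trans isomer the two substituents are e,e in one chair and a,a in the other.
Chair I (vinyl axial, nitro axial): E = 2.64 kcal/mol.
Chair II (vinyl equatorial, nitro equatorial): E = 0.00 kcal/mol.
Chair I is the less stable (higher-energy) conformer, and in that chair the vinyl group is axial.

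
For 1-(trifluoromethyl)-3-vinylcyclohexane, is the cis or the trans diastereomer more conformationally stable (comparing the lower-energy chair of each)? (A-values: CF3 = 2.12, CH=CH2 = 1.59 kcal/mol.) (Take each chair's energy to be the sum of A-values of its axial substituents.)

cis

At 1,3 positions (parity same): cis → (e,e or a,a); trans → (a,e or e,a).
Best chair for cis: E = 0.00 kcal/mol; best chair for trans: E = 1.59 kcal/mol.
The cis isomer is lower by 1.59 kcal/mol.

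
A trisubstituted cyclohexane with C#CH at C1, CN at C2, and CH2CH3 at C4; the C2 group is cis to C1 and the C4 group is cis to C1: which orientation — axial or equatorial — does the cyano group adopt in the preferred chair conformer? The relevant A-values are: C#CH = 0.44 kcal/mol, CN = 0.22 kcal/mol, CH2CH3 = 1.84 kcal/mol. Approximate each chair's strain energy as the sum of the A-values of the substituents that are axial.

Chair I (ethynyl axial, cyano equatorial, ethyl equatorial): E = 0.44 kcal/mol.
Chair II (ethynyl equatorial, cyano axial, ethyl axial): E = 2.06 kcal/mol.
Chair I is the more stable (lower-energy) conformer, and in that chair the cyano group is equatorial.

equatorial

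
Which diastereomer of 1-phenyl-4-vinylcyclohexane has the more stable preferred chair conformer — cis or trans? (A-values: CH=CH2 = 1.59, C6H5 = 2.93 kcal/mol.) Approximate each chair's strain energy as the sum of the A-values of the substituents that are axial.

trans

At 1,4 positions (parity opposite): cis → (a,e or e,a); trans → (e,e or a,a).
Best chair for cis: E = 1.59 kcal/mol; best chair for trans: E = 0.00 kcal/mol.
The trans isomer is lower by 1.59 kcal/mol.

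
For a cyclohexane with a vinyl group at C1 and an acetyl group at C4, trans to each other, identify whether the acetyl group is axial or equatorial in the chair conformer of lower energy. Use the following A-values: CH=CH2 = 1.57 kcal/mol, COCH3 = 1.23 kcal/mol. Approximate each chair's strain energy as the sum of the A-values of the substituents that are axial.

equatorial

C1 and C4 have opposite parity, so for the trans isomer the two substituents are e,e in one chair and a,a in the other.
Chair I (vinyl axial, acetyl axial): E = 2.80 kcal/mol.
Chair II (vinyl equatorial, acetyl equatorial): E = 0.00 kcal/mol.
Chair II is the more stable (lower-energy) conformer, and in that chair the acetyl group is equatorial.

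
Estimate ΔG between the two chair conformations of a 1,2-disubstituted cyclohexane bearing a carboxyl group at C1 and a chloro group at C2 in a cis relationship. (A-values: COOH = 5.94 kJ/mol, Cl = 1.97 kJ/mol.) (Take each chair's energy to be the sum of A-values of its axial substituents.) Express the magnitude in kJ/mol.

C1 and C2 have opposite parity, so for the cis isomer the two substituents are one axial and one equatorial in each chair.
Chair I (carboxyl axial, chloro equatorial): E = 5.94 kJ/mol.
Chair II (carboxyl equatorial, chloro axial): E = 1.97 kJ/mol.
ΔE = 5.94 − 1.97 = 3.97 kJ/mol; chair II is more stable.

3.97 kJ/mol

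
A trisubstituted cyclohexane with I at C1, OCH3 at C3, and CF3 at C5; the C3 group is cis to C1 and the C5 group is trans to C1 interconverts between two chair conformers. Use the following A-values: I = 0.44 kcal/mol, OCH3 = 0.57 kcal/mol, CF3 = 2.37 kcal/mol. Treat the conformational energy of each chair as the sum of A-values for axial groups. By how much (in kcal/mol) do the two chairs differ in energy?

Chair I (iodo axial, methoxy axial, trifluoromethyl equatorial): E = 1.01 kcal/mol.
Chair II (iodo equatorial, methoxy equatorial, trifluoromethyl axial): E = 2.37 kcal/mol.
ΔE = 2.37 − 1.01 = 1.36 kcal/mol; chair I is more stable.

1.36 kcal/mol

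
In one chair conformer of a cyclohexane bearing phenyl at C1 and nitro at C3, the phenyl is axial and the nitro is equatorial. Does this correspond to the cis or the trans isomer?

C1 and C3 have the same parity, so their axial bonds point in the same direction.
With same-parity carbons, two substituents on the same face are both axial or both equatorial; opposite faces give one of each.
Here the groups are axial/equatorial → opposite face → trans.

trans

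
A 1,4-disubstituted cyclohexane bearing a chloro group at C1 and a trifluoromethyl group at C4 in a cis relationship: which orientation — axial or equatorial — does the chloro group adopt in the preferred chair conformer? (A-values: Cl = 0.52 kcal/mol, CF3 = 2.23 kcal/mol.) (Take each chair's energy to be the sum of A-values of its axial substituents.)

axial

C1 and C4 have opposite parity, so for the cis isomer the two substituents are one axial and one equatorial in each chair.
Chair I (chloro axial, trifluoromethyl equatorial): E = 0.52 kcal/mol.
Chair II (chloro equatorial, trifluoromethyl axial): E = 2.23 kcal/mol.
Chair I is the more stable (lower-energy) conformer, and in that chair the chloro group is axial.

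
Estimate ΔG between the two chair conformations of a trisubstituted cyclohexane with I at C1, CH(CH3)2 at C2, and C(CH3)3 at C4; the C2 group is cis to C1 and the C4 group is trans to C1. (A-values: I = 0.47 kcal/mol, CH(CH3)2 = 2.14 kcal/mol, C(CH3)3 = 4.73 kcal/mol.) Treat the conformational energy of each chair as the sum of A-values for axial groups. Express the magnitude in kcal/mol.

Chair I (iodo axial, isopropyl equatorial, tert-butyl axial): E = 5.20 kcal/mol.
Chair II (iodo equatorial, isopropyl axial, tert-butyl equatorial): E = 2.14 kcal/mol.
ΔE = 5.20 − 2.14 = 3.06 kcal/mol; chair II is more stable.

3.06 kcal/mol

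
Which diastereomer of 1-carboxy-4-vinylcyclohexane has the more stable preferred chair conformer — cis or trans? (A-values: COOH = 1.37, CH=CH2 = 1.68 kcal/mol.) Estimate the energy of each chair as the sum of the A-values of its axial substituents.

trans

At 1,4 positions (parity opposite): cis → (a,e or e,a); trans → (e,e or a,a).
Best chair for cis: E = 1.37 kcal/mol; best chair for trans: E = 0.00 kcal/mol.
The trans isomer is lower by 1.37 kcal/mol.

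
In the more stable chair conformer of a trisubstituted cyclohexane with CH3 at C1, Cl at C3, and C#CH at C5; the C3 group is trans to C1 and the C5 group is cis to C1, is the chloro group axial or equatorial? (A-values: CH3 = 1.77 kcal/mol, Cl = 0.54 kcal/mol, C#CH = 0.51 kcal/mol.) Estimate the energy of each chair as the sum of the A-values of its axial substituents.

axial

Chair I (methyl axial, chloro equatorial, ethynyl axial): E = 2.28 kcal/mol.
Chair II (methyl equatorial, chloro axial, ethynyl equatorial): E = 0.54 kcal/mol.
Chair II is the more stable (lower-energy) conformer, and in that chair the chloro group is axial.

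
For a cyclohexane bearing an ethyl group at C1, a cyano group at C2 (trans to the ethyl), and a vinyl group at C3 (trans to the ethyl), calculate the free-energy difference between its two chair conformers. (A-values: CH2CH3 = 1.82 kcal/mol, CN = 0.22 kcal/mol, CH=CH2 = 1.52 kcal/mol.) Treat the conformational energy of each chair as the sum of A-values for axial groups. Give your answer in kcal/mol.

0.52 kcal/mol

Chair I (ethyl axial, cyano axial, vinyl equatorial): E = 2.04 kcal/mol.
Chair II (ethyl equatorial, cyano equatorial, vinyl axial): E = 1.52 kcal/mol.
ΔE = 2.04 − 1.52 = 0.52 kcal/mol; chair II is more stable.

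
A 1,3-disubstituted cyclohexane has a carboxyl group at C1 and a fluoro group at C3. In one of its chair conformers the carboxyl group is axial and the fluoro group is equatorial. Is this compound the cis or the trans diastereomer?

C1 and C3 have the same parity, so their axial bonds point in the same direction.
With same-parity carbons, two substituents on the same face are both axial or both equatorial; opposite faces give one of each.
Here the groups are axial/equatorial → opposite face → trans.

trans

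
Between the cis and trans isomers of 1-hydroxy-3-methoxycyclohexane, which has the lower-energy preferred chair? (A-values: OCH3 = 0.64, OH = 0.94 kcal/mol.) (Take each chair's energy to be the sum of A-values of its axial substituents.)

cis

At 1,3 positions (parity same): cis → (e,e or a,a); trans → (a,e or e,a).
Best chair for cis: E = 0.00 kcal/mol; best chair for trans: E = 0.64 kcal/mol.
The cis isomer is lower by 0.64 kcal/mol.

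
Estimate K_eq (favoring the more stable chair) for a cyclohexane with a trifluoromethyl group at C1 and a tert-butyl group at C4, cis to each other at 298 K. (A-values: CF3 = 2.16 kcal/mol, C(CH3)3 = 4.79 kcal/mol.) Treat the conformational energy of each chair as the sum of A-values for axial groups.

C1 and C4 have opposite parity, so for the cis isomer the two substituents are one axial and one equatorial in each chair.
Chair I (trifluoromethyl axial, tert-butyl equatorial): E = 2.16 kcal/mol; chair II (trifluoromethyl equatorial, tert-butyl axial): E = 4.79 kcal/mol.
ΔG = 2.63 kcal/mol between the two chairs.
K = exp(ΔG/RT) with R = 1.987×10⁻³ kcal mol⁻¹ K⁻¹ and T = 298 K gives K ≈ 84.9.

K ≈ 84.9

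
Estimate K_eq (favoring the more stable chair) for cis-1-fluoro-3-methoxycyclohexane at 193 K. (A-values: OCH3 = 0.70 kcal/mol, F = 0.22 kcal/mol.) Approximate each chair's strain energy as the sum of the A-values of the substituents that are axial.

K ≈ 11.0

C1 and C3 have the same parity, so for the cis isomer the two substituents are e,e in one chair and a,a in the other.
Chair I (methoxy axial, fluoro axial): E = 0.92 kcal/mol; chair II (methoxy equatorial, fluoro equatorial): E = 0.00 kcal/mol.
ΔG = 0.92 kcal/mol between the two chairs.
K = exp(ΔG/RT) with R = 1.987×10⁻³ kcal mol⁻¹ K⁻¹ and T = 193 K gives K ≈ 11.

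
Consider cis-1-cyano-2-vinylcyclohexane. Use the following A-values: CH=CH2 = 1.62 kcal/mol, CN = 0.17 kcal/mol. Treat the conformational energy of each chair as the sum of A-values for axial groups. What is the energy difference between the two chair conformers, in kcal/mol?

1.45 kcal/mol

C1 and C2 have opposite parity, so for the cis isomer the two substituents are one axial and one equatorial in each chair.
Chair I (vinyl axial, cyano equatorial): E = 1.62 kcal/mol.
Chair II (vinyl equatorial, cyano axial): E = 0.17 kcal/mol.
ΔE = 1.62 − 0.17 = 1.45 kcal/mol; chair II is more stable.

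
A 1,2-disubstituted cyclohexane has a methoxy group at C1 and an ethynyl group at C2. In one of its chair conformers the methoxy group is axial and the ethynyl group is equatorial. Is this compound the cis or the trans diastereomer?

cis

C1 and C2 have opposite parity, so their axial bonds point in opposite directions.
With opposite-parity carbons, two substituents on the same face are one axial and one equatorial; opposite faces give both axial or both equatorial.
Here the groups are axial/equatorial → same face → cis.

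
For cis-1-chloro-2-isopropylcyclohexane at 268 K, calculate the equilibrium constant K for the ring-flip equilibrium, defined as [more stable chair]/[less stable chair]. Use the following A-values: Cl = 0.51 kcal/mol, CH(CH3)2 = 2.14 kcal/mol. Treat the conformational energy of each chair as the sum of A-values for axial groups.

K ≈ 21.3

C1 and C2 have opposite parity, so for the cis isomer the two substituents are one axial and one equatorial in each chair.
Chair I (chloro axial, isopropyl equatorial): E = 0.51 kcal/mol; chair II (chloro equatorial, isopropyl axial): E = 2.14 kcal/mol.
ΔG = 1.63 kcal/mol between the two chairs.
K = exp(ΔG/RT) with R = 1.987×10⁻³ kcal mol⁻¹ K⁻¹ and T = 268 K gives K ≈ 21.3.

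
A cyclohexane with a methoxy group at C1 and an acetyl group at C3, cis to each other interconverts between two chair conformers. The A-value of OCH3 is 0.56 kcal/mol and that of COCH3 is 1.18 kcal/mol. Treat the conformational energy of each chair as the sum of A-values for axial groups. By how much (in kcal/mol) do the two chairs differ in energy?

C1 and C3 have the same parity, so for the cis isomer the two substituents are e,e in one chair and a,a in the other.
Chair I (methoxy axial, acetyl axial): E = 1.74 kcal/mol.
Chair II (methoxy equatorial, acetyl equatorial): E = 0.00 kcal/mol.
ΔE = 1.74 − 0.00 = 1.74 kcal/mol; chair II is more stable.

1.74 kcal/mol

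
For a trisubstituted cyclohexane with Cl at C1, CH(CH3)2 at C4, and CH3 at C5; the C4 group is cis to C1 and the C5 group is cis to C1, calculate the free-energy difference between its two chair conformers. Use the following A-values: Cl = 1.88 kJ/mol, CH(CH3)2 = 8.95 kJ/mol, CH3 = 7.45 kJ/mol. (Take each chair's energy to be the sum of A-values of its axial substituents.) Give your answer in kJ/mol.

0.38 kJ/mol

Chair I (chloro axial, isopropyl equatorial, methyl axial): E = 9.33 kJ/mol.
Chair II (chloro equatorial, isopropyl axial, methyl equatorial): E = 8.95 kJ/mol.
ΔE = 9.33 − 8.95 = 0.38 kJ/mol; chair II is more stable.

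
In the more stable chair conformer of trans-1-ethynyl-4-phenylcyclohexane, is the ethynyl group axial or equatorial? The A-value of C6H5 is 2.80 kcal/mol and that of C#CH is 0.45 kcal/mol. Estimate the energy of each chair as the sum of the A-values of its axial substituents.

C1 and C4 have opposite parity, so for the trans isomer the two substituents are e,e in one chair and a,a in the other.
Chair I (phenyl axial, ethynyl axial): E = 3.25 kcal/mol.
Chair II (phenyl equatorial, ethynyl equatorial): E = 0.00 kcal/mol.
Chair II is the more stable (lower-energy) conformer, and in that chair the ethynyl group is equatorial.

equatorial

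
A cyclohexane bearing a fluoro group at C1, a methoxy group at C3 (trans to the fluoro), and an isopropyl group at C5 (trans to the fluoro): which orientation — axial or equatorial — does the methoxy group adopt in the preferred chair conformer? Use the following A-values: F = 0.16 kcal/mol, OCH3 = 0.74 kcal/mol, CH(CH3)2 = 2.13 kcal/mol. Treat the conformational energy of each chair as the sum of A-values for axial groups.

Chair I (fluoro axial, methoxy equatorial, isopropyl equatorial): E = 0.16 kcal/mol.
Chair II (fluoro equatorial, methoxy axial, isopropyl axial): E = 2.87 kcal/mol.
Chair I is the more stable (lower-energy) conformer, and in that chair the methoxy group is equatorial.

equatorial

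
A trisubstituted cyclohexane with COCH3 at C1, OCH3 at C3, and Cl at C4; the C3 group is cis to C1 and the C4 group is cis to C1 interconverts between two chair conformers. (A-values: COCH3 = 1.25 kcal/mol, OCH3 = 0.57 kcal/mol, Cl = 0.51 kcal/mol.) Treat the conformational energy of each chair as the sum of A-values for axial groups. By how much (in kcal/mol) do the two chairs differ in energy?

Chair I (acetyl axial, methoxy axial, chloro equatorial): E = 1.82 kcal/mol.
Chair II (acetyl equatorial, methoxy equatorial, chloro axial): E = 0.51 kcal/mol.
ΔE = 1.82 − 0.51 = 1.31 kcal/mol; chair II is more stable.

1.31 kcal/mol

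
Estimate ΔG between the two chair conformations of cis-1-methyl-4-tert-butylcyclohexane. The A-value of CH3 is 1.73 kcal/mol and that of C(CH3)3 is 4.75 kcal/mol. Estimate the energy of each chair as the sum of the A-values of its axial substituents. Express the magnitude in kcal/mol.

C1 and C4 have opposite parity, so for the cis isomer the two substituents are one axial and one equatorial in each chair.
Chair I (methyl axial, tert-butyl equatorial): E = 1.73 kcal/mol.
Chair II (methyl equatorial, tert-butyl axial): E = 4.75 kcal/mol.
ΔE = 4.75 − 1.73 = 3.02 kcal/mol; chair I is more stable.

3.02 kcal/mol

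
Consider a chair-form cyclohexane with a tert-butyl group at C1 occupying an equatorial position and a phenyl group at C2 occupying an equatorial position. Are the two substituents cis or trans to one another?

C1 and C2 have opposite parity, so their axial bonds point in opposite directions.
With opposite-parity carbons, two substituents on the same face are one axial and one equatorial; opposite faces give both axial or both equatorial.
Here the groups are equatorial/equatorial → opposite face → trans.

trans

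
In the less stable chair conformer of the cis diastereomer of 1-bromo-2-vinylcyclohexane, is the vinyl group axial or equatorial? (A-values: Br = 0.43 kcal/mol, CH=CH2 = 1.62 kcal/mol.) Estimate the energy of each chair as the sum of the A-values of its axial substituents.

axial

C1 and C2 have opposite parity, so for the cis isomer the two substituents are one axial and one equatorial in each chair.
Chair I (bromo axial, vinyl equatorial): E = 0.43 kcal/mol.
Chair II (bromo equatorial, vinyl axial): E = 1.62 kcal/mol.
Chair II is the less stable (higher-energy) conformer, and in that chair the vinyl group is axial.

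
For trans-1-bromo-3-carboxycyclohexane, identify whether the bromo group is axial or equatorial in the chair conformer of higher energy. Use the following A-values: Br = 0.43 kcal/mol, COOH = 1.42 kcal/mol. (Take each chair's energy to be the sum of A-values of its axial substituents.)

equatorial

C1 and C3 have the same parity, so for the trans isomer the two substituents are one axial and one equatorial in each chair.
Chair I (bromo axial, carboxyl equatorial): E = 0.43 kcal/mol.
Chair II (bromo equatorial, carboxyl axial): E = 1.42 kcal/mol.
Chair II is the less stable (higher-energy) conformer, and in that chair the bromo group is equatorial.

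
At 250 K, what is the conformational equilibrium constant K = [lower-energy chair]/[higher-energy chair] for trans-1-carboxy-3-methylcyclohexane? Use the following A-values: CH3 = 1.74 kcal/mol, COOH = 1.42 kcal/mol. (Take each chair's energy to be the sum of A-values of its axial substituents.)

C1 and C3 have the same parity, so for the trans isomer the two substituents are one axial and one equatorial in each chair.
Chair I (methyl axial, carboxyl equatorial): E = 1.74 kcal/mol; chair II (methyl equatorial, carboxyl axial): E = 1.42 kcal/mol.
ΔG = 0.32 kcal/mol between the two chairs.
K = exp(ΔG/RT) with R = 1.987×10⁻³ kcal mol⁻¹ K⁻¹ and T = 250 K gives K ≈ 1.9.

K ≈ 1.90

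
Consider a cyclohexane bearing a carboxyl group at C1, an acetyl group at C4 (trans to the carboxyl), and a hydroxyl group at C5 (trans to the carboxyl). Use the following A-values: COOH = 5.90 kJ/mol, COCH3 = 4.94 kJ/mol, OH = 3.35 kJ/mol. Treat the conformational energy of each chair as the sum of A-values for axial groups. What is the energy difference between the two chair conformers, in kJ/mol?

Chair I (carboxyl axial, acetyl axial, hydroxyl equatorial): E = 10.84 kJ/mol.
Chair II (carboxyl equatorial, acetyl equatorial, hydroxyl axial): E = 3.35 kJ/mol.
ΔE = 10.84 − 3.35 = 7.49 kJ/mol; chair II is more stable.

7.49 kJ/mol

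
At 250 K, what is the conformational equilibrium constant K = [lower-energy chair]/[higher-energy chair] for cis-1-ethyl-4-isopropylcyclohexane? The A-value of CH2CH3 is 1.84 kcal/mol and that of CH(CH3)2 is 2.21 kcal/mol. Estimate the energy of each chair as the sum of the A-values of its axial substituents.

C1 and C4 have opposite parity, so for the cis isomer the two substituents are one axial and one equatorial in each chair.
Chair I (ethyl axial, isopropyl equatorial): E = 1.84 kcal/mol; chair II (ethyl equatorial, isopropyl axial): E = 2.21 kcal/mol.
ΔG = 0.37 kcal/mol between the two chairs.
K = exp(ΔG/RT) with R = 1.987×10⁻³ kcal mol⁻¹ K⁻¹ and T = 250 K gives K ≈ 2.11.

K ≈ 2.11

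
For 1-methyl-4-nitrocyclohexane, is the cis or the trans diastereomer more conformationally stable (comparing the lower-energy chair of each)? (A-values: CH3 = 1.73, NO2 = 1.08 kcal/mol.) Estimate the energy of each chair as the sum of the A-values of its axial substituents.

trans

At 1,4 positions (parity opposite): cis → (a,e or e,a); trans → (e,e or a,a).
Best chair for cis: E = 1.08 kcal/mol; best chair for trans: E = 0.00 kcal/mol.
The trans isomer is lower by 1.08 kcal/mol.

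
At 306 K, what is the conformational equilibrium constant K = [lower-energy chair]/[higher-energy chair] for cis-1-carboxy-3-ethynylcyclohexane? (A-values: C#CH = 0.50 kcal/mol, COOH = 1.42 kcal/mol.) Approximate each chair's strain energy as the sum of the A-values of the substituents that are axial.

K ≈ 23.5

C1 and C3 have the same parity, so for the cis isomer the two substituents are e,e in one chair and a,a in the other.
Chair I (ethynyl axial, carboxyl axial): E = 1.92 kcal/mol; chair II (ethynyl equatorial, carboxyl equatorial): E = 0.00 kcal/mol.
ΔG = 1.92 kcal/mol between the two chairs.
K = exp(ΔG/RT) with R = 1.987×10⁻³ kcal mol⁻¹ K⁻¹ and T = 306 K gives K ≈ 23.5.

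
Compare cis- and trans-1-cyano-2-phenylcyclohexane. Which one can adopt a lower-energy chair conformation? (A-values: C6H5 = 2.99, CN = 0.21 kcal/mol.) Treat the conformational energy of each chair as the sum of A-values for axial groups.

trans

At 1,2 positions (parity opposite): cis → (a,e or e,a); trans → (e,e or a,a).
Best chair for cis: E = 0.21 kcal/mol; best chair for trans: E = 0.00 kcal/mol.
The trans isomer is lower by 0.21 kcal/mol.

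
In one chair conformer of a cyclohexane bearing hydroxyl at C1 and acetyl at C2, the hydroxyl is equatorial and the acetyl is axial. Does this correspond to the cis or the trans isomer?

C1 and C2 have opposite parity, so their axial bonds point in opposite directions.
With opposite-parity carbons, two substituents on the same face are one axial and one equatorial; opposite faces give both axial or both equatorial.
Here the groups are equatorial/axial → same face → cis.

cis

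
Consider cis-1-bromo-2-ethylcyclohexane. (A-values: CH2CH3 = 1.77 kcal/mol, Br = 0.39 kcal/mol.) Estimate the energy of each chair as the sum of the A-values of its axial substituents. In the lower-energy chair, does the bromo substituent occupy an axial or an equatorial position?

axial

C1 and C2 have opposite parity, so for the cis isomer the two substituents are one axial and one equatorial in each chair.
Chair I (ethyl axial, bromo equatorial): E = 1.77 kcal/mol.
Chair II (ethyl equatorial, bromo axial): E = 0.39 kcal/mol.
Chair II is the more stable (lower-energy) conformer, and in that chair the bromo group is axial.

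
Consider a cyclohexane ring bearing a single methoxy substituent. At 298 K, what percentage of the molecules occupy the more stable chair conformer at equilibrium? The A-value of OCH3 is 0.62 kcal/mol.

74.0%

One chair has the methoxy group axial (E = 0.62 kcal/mol) and the other has it equatorial (E = 0).
ΔG = 0.62 kcal/mol between the two chairs.
K = exp(ΔG/RT) with R = 1.987×10⁻³ kcal mol⁻¹ K⁻¹ and T = 298 K gives K ≈ 2.85.
Fraction in the lower-energy chair = K/(K+1) = 74.0%.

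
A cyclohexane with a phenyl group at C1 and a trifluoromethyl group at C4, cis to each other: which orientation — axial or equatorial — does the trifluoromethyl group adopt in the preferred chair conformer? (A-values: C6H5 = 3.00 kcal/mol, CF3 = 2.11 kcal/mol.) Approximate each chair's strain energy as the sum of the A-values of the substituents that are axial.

axial

C1 and C4 have opposite parity, so for the cis isomer the two substituents are one axial and one equatorial in each chair.
Chair I (phenyl axial, trifluoromethyl equatorial): E = 3.00 kcal/mol.
Chair II (phenyl equatorial, trifluoromethyl axial): E = 2.11 kcal/mol.
Chair II is the more stable (lower-energy) conformer, and in that chair the trifluoromethyl group is axial.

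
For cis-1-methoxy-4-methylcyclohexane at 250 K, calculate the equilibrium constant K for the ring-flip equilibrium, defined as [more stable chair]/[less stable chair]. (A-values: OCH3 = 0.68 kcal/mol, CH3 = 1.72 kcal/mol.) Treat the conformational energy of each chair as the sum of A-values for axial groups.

C1 and C4 have opposite parity, so for the cis isomer the two substituents are one axial and one equatorial in each chair.
Chair I (methoxy axial, methyl equatorial): E = 0.68 kcal/mol; chair II (methoxy equatorial, methyl axial): E = 1.72 kcal/mol.
ΔG = 1.04 kcal/mol between the two chairs.
K = exp(ΔG/RT) with R = 1.987×10⁻³ kcal mol⁻¹ K⁻¹ and T = 250 K gives K ≈ 8.11.

K ≈ 8.11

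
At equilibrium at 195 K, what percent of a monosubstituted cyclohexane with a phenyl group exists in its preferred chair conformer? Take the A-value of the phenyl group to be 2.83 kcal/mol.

99.9%

One chair has the phenyl group axial (E = 2.83 kcal/mol) and the other has it equatorial (E = 0).
ΔG = 2.83 kcal/mol between the two chairs.
K = exp(ΔG/RT) with R = 1.987×10⁻³ kcal mol⁻¹ K⁻¹ and T = 195 K gives K ≈ 1.49e+03.
Fraction in the lower-energy chair = K/(K+1) = 99.9%.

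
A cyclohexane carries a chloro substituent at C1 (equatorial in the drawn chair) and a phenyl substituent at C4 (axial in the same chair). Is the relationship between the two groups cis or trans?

cis

C1 and C4 have opposite parity, so their axial bonds point in opposite directions.
With opposite-parity carbons, two substituents on the same face are one axial and one equatorial; opposite faces give both axial or both equatorial.
Here the groups are equatorial/axial → same face → cis.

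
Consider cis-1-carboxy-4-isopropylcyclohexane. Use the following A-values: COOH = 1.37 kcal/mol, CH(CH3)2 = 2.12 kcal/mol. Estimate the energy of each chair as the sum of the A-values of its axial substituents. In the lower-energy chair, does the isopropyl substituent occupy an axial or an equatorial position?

C1 and C4 have opposite parity, so for the cis isomer the two substituents are one axial and one equatorial in each chair.
Chair I (carboxyl axial, isopropyl equatorial): E = 1.37 kcal/mol.
Chair II (carboxyl equatorial, isopropyl axial): E = 2.12 kcal/mol.
Chair I is the more stable (lower-energy) conformer, and in that chair the isopropyl group is equatorial.

equatorial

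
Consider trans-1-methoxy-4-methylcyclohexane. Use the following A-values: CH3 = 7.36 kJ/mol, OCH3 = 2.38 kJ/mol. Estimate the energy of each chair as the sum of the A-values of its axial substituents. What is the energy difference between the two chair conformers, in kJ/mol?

C1 and C4 have opposite parity, so for the trans isomer the two substituents are e,e in one chair and a,a in the other.
Chair I (methyl axial, methoxy axial): E = 9.74 kJ/mol.
Chair II (methyl equatorial, methoxy equatorial): E = 0.00 kJ/mol.
ΔE = 9.74 − 0.00 = 9.74 kJ/mol; chair II is more stable.

9.74 kJ/mol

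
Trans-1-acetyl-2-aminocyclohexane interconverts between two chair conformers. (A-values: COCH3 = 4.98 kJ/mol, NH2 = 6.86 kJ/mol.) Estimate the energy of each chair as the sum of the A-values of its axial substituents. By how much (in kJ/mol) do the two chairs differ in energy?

C1 and C2 have opposite parity, so for the trans isomer the two substituents are e,e in one chair and a,a in the other.
Chair I (acetyl axial, amino axial): E = 11.84 kJ/mol.
Chair II (acetyl equatorial, amino equatorial): E = 0.00 kJ/mol.
ΔE = 11.84 − 0.00 = 11.84 kJ/mol; chair II is more stable.

11.84 kJ/mol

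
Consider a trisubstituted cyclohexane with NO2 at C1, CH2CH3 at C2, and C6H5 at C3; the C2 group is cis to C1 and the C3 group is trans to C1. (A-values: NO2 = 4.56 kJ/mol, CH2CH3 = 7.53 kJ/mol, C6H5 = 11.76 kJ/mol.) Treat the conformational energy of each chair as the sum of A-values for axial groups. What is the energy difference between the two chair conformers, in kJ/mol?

14.73 kJ/mol

Chair I (nitro axial, ethyl equatorial, phenyl equatorial): E = 4.56 kJ/mol.
Chair II (nitro equatorial, ethyl axial, phenyl axial): E = 19.29 kJ/mol.
ΔE = 19.29 − 4.56 = 14.73 kJ/mol; chair I is more stable.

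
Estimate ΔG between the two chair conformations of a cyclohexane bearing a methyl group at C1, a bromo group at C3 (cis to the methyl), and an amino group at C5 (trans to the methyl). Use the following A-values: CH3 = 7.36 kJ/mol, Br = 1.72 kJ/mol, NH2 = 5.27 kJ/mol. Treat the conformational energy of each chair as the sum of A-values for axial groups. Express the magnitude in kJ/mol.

Chair I (methyl axial, bromo axial, amino equatorial): E = 9.08 kJ/mol.
Chair II (methyl equatorial, bromo equatorial, amino axial): E = 5.27 kJ/mol.
ΔE = 9.08 − 5.27 = 3.81 kJ/mol; chair II is more stable.

3.81 kJ/mol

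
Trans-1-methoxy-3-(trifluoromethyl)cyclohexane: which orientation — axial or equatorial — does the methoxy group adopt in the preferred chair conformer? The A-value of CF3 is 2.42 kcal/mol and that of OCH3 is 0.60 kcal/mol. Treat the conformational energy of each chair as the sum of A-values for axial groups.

axial

C1 and C3 have the same parity, so for the trans isomer the two substituents are one axial and one equatorial in each chair.
Chair I (trifluoromethyl axial, methoxy equatorial): E = 2.42 kcal/mol.
Chair II (trifluoromethyl equatorial, methoxy axial): E = 0.60 kcal/mol.
Chair II is the more stable (lower-energy) conformer, and in that chair the methoxy group is axial.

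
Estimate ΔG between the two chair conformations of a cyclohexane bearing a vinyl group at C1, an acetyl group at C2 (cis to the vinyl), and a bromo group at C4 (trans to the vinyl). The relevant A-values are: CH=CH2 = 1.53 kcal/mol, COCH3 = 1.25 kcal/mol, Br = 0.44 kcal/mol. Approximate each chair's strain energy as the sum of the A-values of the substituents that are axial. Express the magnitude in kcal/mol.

0.72 kcal/mol

Chair I (vinyl axial, acetyl equatorial, bromo axial): E = 1.97 kcal/mol.
Chair II (vinyl equatorial, acetyl axial, bromo equatorial): E = 1.25 kcal/mol.
ΔE = 1.97 − 1.25 = 0.72 kcal/mol; chair II is more stable.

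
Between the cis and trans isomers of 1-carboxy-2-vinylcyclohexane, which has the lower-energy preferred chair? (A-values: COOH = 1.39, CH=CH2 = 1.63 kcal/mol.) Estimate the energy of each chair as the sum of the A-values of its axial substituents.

At 1,2 positions (parity opposite): cis → (a,e or e,a); trans → (e,e or a,a).
Best chair for cis: E = 1.39 kcal/mol; best chair for trans: E = 0.00 kcal/mol.
The trans isomer is lower by 1.39 kcal/mol.

trans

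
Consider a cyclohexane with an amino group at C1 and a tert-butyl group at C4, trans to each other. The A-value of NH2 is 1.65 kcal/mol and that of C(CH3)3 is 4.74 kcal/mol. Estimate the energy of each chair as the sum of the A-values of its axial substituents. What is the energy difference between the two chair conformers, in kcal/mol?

C1 and C4 have opposite parity, so for the trans isomer the two substituents are e,e in one chair and a,a in the other.
Chair I (amino axial, tert-butyl axial): E = 6.39 kcal/mol.
Chair II (amino equatorial, tert-butyl equatorial): E = 0.00 kcal/mol.
ΔE = 6.39 − 0.00 = 6.39 kcal/mol; chair II is more stable.

6.39 kcal/mol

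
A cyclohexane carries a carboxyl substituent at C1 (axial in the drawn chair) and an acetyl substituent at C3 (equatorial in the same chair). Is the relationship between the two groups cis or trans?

C1 and C3 have the same parity, so their axial bonds point in the same direction.
With same-parity carbons, two substituents on the same face are both axial or both equatorial; opposite faces give one of each.
Here the groups are axial/equatorial → opposite face → trans.

trans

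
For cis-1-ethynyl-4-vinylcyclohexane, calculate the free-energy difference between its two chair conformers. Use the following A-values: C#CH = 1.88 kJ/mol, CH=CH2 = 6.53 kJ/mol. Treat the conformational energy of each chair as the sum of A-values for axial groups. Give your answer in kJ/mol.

C1 and C4 have opposite parity, so for the cis isomer the two substituents are one axial and one equatorial in each chair.
Chair I (ethynyl axial, vinyl equatorial): E = 1.88 kJ/mol.
Chair II (ethynyl equatorial, vinyl axial): E = 6.53 kJ/mol.
ΔE = 6.53 − 1.88 = 4.65 kJ/mol; chair I is more stable.

4.65 kJ/mol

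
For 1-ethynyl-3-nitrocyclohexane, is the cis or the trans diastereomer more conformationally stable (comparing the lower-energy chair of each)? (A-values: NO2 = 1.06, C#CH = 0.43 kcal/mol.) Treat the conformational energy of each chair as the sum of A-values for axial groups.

At 1,3 positions (parity same): cis → (e,e or a,a); trans → (a,e or e,a).
Best chair for cis: E = 0.00 kcal/mol; best chair for trans: E = 0.43 kcal/mol.
The cis isomer is lower by 0.43 kcal/mol.

cis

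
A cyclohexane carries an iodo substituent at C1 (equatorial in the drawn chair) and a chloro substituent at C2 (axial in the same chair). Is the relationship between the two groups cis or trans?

cis

C1 and C2 have opposite parity, so their axial bonds point in opposite directions.
With opposite-parity carbons, two substituents on the same face are one axial and one equatorial; opposite faces give both axial or both equatorial.
Here the groups are equatorial/axial → same face → cis.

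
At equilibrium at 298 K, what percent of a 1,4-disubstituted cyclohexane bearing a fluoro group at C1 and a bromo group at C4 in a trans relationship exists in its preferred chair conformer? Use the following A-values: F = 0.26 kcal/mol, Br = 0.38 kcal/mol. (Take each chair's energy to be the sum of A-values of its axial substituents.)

74.7%

C1 and C4 have opposite parity, so for the trans isomer the two substituents are e,e in one chair and a,a in the other.
Chair I (fluoro axial, bromo axial): E = 0.64 kcal/mol; chair II (fluoro equatorial, bromo equatorial): E = 0.00 kcal/mol.
ΔG = 0.64 kcal/mol between the two chairs.
K = exp(ΔG/RT) with R = 1.987×10⁻³ kcal mol⁻¹ K⁻¹ and T = 298 K gives K ≈ 2.95.
Fraction in the lower-energy chair = K/(K+1) = 74.7%.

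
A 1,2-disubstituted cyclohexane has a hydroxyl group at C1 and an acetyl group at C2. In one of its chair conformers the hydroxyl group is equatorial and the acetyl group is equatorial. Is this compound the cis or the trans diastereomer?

C1 and C2 have opposite parity, so their axial bonds point in opposite directions.
With opposite-parity carbons, two substituents on the same face are one axial and one equatorial; opposite faces give both axial or both equatorial.
Here the groups are equatorial/equatorial → opposite face → trans.

trans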